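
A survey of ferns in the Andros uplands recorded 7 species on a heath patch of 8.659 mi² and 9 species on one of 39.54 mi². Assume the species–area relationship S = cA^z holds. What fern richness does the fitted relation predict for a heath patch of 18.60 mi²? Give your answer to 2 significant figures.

z = ln(9/7) / ln(39.54/8.659) = 0.2513 / 1.5187 = 0.1655
c = 7 / 8.659^0.1655 = 7 / 1.429 = 4.897
S₃ = 4.897 × 18.6^0.1655 = 4.897 × 1.622 ≈ 7.944

7.9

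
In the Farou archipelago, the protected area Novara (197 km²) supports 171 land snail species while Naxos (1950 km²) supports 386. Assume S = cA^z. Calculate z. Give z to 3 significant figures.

0.355

Taking logs: ln S = ln c + z ln A, so z = (ln S₂ − ln S₁)/(ln A₂ − ln A₁).
z = ln(386/171) / ln(1950/197) = ln(2.257) / ln(9.898) = 0.8142 / 2.2924 = 0.3552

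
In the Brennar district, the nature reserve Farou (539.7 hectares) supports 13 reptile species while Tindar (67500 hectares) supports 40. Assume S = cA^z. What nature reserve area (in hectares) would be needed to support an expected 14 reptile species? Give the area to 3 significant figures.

z = ln(40/13) / ln(67500/539.7) = 1.1239 / 4.8289 = 0.2328
c = 13 / 539.7^0.2328 = 13 / 4.324 = 3.006
A = (14/3.006)^(1/0.2328) ⇒ ln A = ln(4.657)/0.2328 = 6.6094
A = e^6.6094 ≈ 742 hectares

742 hectares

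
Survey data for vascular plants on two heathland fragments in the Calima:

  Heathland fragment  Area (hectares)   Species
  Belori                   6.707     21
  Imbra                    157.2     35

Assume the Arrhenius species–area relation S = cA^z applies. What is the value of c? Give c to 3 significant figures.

z = ln(S₂/S₁) / ln(A₂/A₁) = ln(35/21) / ln(157.2/6.707) = 0.5108 / 3.1544 = 0.1619
c = S₁ / A₁^z = 21 / 6.707^0.1619 = 21 / 1.361 = 15.43

15.4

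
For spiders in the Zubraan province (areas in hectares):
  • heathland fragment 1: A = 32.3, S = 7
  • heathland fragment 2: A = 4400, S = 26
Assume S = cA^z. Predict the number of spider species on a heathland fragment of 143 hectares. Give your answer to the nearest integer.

10

z = ln(26/7) / ln(4400/32.3) = 1.3122 / 4.9143 = 0.2670
c = 7 / 32.3^0.2670 = 7 / 2.529 = 2.768
S₃ = 2.768 × 143^0.2670 = 2.768 × 3.763 ≈ 10.41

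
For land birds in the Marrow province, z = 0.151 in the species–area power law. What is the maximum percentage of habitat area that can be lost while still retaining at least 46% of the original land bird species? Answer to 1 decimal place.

99.4%

Need (A_new/A_old)^0.151 = 0.46, so A_new/A_old = 0.46^(1/0.151) = 0.46^6.623
ln(A_new/A_old) = ln 0.46 / 0.151 = -0.7765 / 0.151 = -5.1426
A_new/A_old = e^-5.1426 ≈ 0.005843
Fraction that can be lost = 1 − 0.005843 = 0.9942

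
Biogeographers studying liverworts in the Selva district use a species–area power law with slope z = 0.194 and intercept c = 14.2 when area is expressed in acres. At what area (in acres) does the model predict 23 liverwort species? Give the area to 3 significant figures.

12.0 acres

23 = 14.2 × A^0.194  ⇒  A^0.194 = 23/14.2 = 1.62
ln A = ln(1.62) / 0.194 = 0.4823 / 0.194 = 2.4858
A = e^2.4858 ≈ 12.01 acres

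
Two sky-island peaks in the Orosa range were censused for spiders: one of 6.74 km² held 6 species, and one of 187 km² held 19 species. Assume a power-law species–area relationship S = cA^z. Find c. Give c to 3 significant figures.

3.10

z = ln(S₂/S₁) / ln(A₂/A₁) = ln(19/6) / ln(187/6.74) = 1.1527 / 3.3230 = 0.3469
c = S₁ / A₁^z = 6 / 6.74^0.3469 = 6 / 1.938 = 3.095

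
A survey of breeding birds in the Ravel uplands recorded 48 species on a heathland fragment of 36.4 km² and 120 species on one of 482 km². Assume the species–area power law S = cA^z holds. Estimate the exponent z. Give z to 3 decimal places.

Taking logs: ln S = ln c + z ln A, so z = (ln S₂ − ln S₁)/(ln A₂ − ln A₁).
z = ln(120/48) / ln(482/36.4) = ln(2.5) / ln(13.24) = 0.9163 / 2.5834 = 0.3547

0.355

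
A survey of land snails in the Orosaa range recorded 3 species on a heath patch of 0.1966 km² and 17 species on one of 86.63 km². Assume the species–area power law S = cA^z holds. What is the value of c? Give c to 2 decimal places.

4.77

z = ln(S₂/S₁) / ln(A₂/A₁) = ln(17/3) / ln(86.63/0.1966) = 1.7346 / 6.0882 = 0.2849
c = S₁ / A₁^z = 3 / 0.1966^0.2849 = 3 / 0.6291 = 4.769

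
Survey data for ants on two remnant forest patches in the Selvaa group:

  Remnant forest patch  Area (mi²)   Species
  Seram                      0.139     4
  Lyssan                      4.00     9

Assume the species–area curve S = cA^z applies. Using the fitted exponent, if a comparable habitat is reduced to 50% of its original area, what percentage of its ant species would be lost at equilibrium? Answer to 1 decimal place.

z = ln(9/4) / ln(4/0.139) = 0.8109 / 3.3596 = 0.2414
S_new/S_old = (A_new/A_old)^z = 0.5^0.2414 = exp(0.2414 × -0.6931) = 0.8459
Fraction lost = 1 − 0.8459 = 0.1541

15.4%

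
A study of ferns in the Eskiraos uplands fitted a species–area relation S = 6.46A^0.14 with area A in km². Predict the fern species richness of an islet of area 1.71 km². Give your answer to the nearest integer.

7

S = 6.46 × 1.71^0.14 = 6.46 × 1.078 ≈ 6.964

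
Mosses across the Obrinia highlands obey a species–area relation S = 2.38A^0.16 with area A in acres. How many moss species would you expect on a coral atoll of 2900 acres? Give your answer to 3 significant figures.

8.52

S = 2.38 × 2900^0.16 = 2.38 × 3.581 ≈ 8.522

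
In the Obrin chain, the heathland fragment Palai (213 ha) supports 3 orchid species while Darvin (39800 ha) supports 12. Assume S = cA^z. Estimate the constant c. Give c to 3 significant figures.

0.724

z = ln(S₂/S₁) / ln(A₂/A₁) = ln(12/3) / ln(39800/213) = 1.3863 / 5.2303 = 0.2650
c = S₁ / A₁^z = 3 / 213^0.2650 = 3 / 4.141 = 0.7244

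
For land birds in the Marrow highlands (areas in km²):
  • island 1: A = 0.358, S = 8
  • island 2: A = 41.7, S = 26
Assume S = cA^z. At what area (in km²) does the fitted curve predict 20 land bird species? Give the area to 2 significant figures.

z = ln(26/8) / ln(41.7/0.358) = 1.1787 / 4.7577 = 0.2477
c = 8 / 0.358^0.2477 = 8 / 0.7753 = 10.32
A = (20/10.32)^(1/0.2477) ⇒ ln A = ln(1.938)/0.2477 = 2.6714
A = e^2.6714 ≈ 14.46 km²

14 km²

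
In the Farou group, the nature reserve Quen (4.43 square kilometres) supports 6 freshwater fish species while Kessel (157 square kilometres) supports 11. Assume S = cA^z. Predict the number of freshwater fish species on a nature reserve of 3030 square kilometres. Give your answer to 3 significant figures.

z = ln(11/6) / ln(157/4.43) = 0.6061 / 3.5678 = 0.1699
c = 6 / 4.43^0.1699 = 6 / 1.288 = 4.659
S₃ = 4.659 × 3030^0.1699 = 4.659 × 3.904 ≈ 18.19

18.2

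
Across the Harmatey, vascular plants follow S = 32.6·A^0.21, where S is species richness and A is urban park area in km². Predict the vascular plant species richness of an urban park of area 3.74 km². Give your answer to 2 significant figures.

43

S = 32.6 × 3.74^0.21
ln S = ln 32.6 + 0.21 × ln 3.74 = 3.4843 + 0.21 × 1.3191 = 3.7613
S = e^3.7613 ≈ 43.01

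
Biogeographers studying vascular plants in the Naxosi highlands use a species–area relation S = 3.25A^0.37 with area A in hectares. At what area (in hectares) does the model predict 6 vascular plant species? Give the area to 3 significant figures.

5.24 hectares

6 = 3.25 × A^0.37  ⇒  A^0.37 = 6/3.25 = 1.846
ln A = ln(1.846) / 0.37 = 0.6131 / 0.37 = 1.6570
A = e^1.6570 ≈ 5.244 hectares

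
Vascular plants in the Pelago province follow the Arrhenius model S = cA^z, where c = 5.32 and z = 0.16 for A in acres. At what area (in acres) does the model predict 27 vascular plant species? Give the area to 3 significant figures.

27 = 5.32 × A^0.16  ⇒  A^0.16 = 27/5.32 = 5.075
ln A = ln(5.075) / 0.16 = 1.6244 / 0.16 = 10.1523
A = e^10.1523 ≈ 25649 acres

25600 acres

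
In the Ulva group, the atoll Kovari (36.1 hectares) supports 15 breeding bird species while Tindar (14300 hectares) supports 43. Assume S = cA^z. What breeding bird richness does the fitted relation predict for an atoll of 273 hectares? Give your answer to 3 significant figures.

21.4

z = ln(43/15) / ln(14300/36.1) = 1.0531 / 5.9817 = 0.1761
c = 15 / 36.1^0.1761 = 15 / 1.88 = 7.978
S₃ = 7.978 × 273^0.1761 = 7.978 × 2.685 ≈ 21.42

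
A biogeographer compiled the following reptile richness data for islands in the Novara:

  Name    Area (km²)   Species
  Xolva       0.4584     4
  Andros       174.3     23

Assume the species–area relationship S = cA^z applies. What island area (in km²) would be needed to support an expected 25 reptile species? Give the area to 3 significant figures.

z = ln(23/4) / ln(174.3/0.4584) = 1.7492 / 5.9408 = 0.2944
c = 4 / 0.4584^0.2944 = 4 / 0.7948 = 5.033
A = (25/5.033)^(1/0.2944) ⇒ ln A = ln(4.967)/0.2944 = 5.4440
A = e^5.4440 ≈ 231.4 km²

231 km²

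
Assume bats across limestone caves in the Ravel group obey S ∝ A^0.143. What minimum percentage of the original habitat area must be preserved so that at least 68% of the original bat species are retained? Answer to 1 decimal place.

6.7%

Need (A_new/A_old)^0.143 = 0.68, so A_new/A_old = 0.68^(1/0.143) = 0.68^6.993
ln(A_new/A_old) = ln 0.68 / 0.143 = -0.3857 / 0.143 = -2.6969
A_new/A_old = e^-2.6969 ≈ 0.06741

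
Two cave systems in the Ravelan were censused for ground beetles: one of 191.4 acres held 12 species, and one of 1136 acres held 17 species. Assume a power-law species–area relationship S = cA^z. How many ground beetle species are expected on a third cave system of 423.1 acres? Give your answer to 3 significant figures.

14.0

z = ln(17/12) / ln(1136/191.4) = 0.3483 / 1.7809 = 0.1956
c = 12 / 191.4^0.1956 = 12 / 2.794 = 4.294
S₃ = 4.294 × 423.1^0.1956 = 4.294 × 3.263 ≈ 14.01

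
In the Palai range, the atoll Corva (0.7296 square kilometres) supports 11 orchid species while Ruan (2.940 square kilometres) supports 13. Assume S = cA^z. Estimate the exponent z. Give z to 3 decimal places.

Taking logs: ln S = ln c + z ln A, so z = (ln S₂ − ln S₁)/(ln A₂ − ln A₁).
z = ln(13/11) / ln(2.94/0.7296) = ln(1.182) / ln(4.03) = 0.1671 / 1.3937 = 0.1199

0.120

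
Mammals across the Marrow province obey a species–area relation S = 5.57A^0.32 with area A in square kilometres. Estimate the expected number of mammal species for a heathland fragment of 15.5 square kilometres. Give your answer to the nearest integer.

S = 5.57 × 15.5^0.32
ln S = ln 5.57 + 0.32 × ln 15.5 = 1.7174 + 0.32 × 2.7408 = 2.5945
S = e^2.5945 ≈ 13.39

13 species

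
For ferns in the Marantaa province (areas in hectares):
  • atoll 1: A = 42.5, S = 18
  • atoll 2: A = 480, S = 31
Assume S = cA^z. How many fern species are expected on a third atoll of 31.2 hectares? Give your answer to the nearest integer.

z = ln(31/18) / ln(480/42.5) = 0.5436 / 2.4243 = 0.2242
c = 18 / 42.5^0.2242 = 18 / 2.318 = 7.765
S₃ = 7.765 × 31.2^0.2242 = 7.765 × 2.163 ≈ 16.79

17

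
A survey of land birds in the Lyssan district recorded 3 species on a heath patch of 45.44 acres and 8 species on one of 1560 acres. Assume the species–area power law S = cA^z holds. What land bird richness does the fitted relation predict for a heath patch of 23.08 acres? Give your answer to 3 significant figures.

2.49

z = ln(8/3) / ln(1560/45.44) = 0.9808 / 3.5360 = 0.2774
c = 3 / 45.44^0.2774 = 3 / 2.882 = 1.041
S₃ = 1.041 × 23.08^0.2774 = 1.041 × 2.389 ≈ 2.486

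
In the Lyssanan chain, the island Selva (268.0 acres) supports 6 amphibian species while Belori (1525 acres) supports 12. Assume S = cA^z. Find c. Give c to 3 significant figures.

z = ln(S₂/S₁) / ln(A₂/A₁) = ln(12/6) / ln(1525/268) = 0.6931 / 1.7388 = 0.3986
c = S₁ / A₁^z = 6 / 268^0.3986 = 6 / 9.289 = 0.6459

0.646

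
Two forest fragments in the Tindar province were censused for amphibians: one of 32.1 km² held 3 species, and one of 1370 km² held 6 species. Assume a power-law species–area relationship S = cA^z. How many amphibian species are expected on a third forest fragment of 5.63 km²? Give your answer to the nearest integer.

2

z = ln(6/3) / ln(1370/32.1) = 0.6931 / 3.7537 = 0.1847
c = 3 / 32.1^0.1847 = 3 / 1.898 = 1.581
S₃ = 1.581 × 5.63^0.1847 = 1.581 × 1.376 ≈ 2.175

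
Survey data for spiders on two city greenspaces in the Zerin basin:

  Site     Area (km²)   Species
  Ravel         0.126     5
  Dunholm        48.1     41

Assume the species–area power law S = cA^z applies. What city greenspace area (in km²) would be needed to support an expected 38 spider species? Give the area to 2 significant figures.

z = ln(41/5) / ln(48.1/0.126) = 2.1041 / 5.9448 = 0.3539
c = 5 / 0.126^0.3539 = 5 / 0.4804 = 10.41
A = (38/10.41)^(1/0.3539) ⇒ ln A = ln(3.651)/0.3539 = 3.6586
A = e^3.6586 ≈ 38.81 km²

39 km²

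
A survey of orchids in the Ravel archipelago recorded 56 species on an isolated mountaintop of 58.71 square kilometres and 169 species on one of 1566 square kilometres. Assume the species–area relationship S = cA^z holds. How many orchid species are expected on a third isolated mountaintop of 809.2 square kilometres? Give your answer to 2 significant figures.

140

z = ln(169/56) / ln(1566/58.71) = 1.1045 / 3.2837 = 0.3364
c = 56 / 58.71^0.3364 = 56 / 3.935 = 14.23
S₃ = 14.23 × 809.2^0.3364 = 14.23 × 9.51 ≈ 135.3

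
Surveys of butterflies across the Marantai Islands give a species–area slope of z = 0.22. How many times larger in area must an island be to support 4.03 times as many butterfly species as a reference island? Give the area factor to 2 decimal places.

564.14

(A₂/A₁)^0.22 = 4.03, so A₂/A₁ = 4.03^(1/0.22) = 4.03^4.545
ln(A₂/A₁) = ln 4.03 / 0.22 = 1.3938 / 0.22 = 6.3353
A₂/A₁ = e^6.3353 ≈ 564.1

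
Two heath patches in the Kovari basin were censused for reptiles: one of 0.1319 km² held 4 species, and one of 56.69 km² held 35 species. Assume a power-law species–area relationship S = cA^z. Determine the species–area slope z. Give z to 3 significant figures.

0.358

Taking logs: ln S = ln c + z ln A, so z = (ln S₂ − ln S₁)/(ln A₂ − ln A₁).
z = ln(35/4) / ln(56.69/0.1319) = ln(8.75) / ln(429.8) = 2.1691 / 6.0633 = 0.3577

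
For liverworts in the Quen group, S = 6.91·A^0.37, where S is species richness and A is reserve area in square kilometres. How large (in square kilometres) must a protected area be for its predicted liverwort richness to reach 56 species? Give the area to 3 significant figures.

56 = 6.91 × A^0.37  ⇒  A^0.37 = 56/6.91 = 8.104
ln A = ln(8.104) / 0.37 = 2.0924 / 0.37 = 5.6551
A = e^5.6551 ≈ 285.7 square kilometres

286 square kilometres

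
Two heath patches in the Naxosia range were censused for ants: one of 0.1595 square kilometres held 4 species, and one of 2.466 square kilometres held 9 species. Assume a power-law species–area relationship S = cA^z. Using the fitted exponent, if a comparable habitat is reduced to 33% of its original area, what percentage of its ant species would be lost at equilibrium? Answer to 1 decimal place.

28.0%

z = ln(9/4) / ln(2.466/0.1595) = 0.8109 / 2.7383 = 0.2961
S_new/S_old = (A_new/A_old)^z = 0.33^0.2961 = exp(0.2961 × -1.1087) = 0.7201
Fraction lost = 1 − 0.7201 = 0.2799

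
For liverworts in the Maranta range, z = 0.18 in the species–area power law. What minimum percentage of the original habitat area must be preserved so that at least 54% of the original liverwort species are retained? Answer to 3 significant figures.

Need (A_new/A_old)^0.18 = 0.54, so A_new/A_old = 0.54^(1/0.18) = 0.54^5.556
ln(A_new/A_old) = ln 0.54 / 0.18 = -0.6162 / 0.18 = -3.4233
A_new/A_old = e^-3.4233 ≈ 0.03261

3.26%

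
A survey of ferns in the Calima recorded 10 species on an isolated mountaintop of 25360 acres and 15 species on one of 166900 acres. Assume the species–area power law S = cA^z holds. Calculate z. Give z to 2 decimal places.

Taking logs: ln S = ln c + z ln A, so z = (ln S₂ − ln S₁)/(ln A₂ − ln A₁).
z = ln(15/10) / ln(166900/25360) = ln(1.5) / ln(6.581) = 0.4055 / 1.8842 = 0.2152

0.22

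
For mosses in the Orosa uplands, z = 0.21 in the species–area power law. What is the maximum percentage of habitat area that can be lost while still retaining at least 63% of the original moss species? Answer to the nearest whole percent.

89%

Need (A_new/A_old)^0.21 = 0.63, so A_new/A_old = 0.63^(1/0.21) = 0.63^4.762
ln(A_new/A_old) = ln 0.63 / 0.21 = -0.4620 / 0.21 = -2.2002
A_new/A_old = e^-2.2002 ≈ 0.1108
Fraction that can be lost = 1 − 0.1108 = 0.8892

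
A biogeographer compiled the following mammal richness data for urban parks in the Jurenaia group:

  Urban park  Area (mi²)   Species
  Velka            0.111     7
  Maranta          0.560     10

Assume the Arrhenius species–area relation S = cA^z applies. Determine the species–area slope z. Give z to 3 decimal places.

Taking logs: ln S = ln c + z ln A, so z = (ln S₂ − ln S₁)/(ln A₂ − ln A₁).
z = ln(10/7) / ln(0.56/0.111) = ln(1.429) / ln(5.045) = 0.3567 / 1.6184 = 0.2204

0.220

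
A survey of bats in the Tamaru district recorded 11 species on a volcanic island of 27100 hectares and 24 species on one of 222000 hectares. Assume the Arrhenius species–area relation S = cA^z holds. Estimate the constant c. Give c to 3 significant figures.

z = ln(S₂/S₁) / ln(A₂/A₁) = ln(24/11) / ln(222000/27100) = 0.7802 / 2.1031 = 0.3709
c = S₁ / A₁^z = 11 / 27100^0.3709 = 11 / 44.1 = 0.2495

0.249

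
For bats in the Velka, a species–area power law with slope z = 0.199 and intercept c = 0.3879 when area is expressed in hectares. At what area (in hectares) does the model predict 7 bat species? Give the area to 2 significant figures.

7 = 0.3879 × A^0.199  ⇒  A^0.199 = 7/0.3879 = 18.05
ln A = ln(18.05) / 0.199 = 2.8929 / 0.199 = 14.5373
A = e^14.5373 ≈ 2058063 hectares

2100000 hectares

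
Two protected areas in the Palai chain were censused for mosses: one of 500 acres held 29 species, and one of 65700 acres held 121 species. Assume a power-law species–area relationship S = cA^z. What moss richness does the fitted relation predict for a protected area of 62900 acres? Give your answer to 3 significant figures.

119

z = ln(121/29) / ln(65700/500) = 1.4285 / 4.8782 = 0.2928
c = 29 / 500^0.2928 = 29 / 6.171 = 4.7
S₃ = 4.7 × 62900^0.2928 = 4.7 × 25.42 ≈ 119.5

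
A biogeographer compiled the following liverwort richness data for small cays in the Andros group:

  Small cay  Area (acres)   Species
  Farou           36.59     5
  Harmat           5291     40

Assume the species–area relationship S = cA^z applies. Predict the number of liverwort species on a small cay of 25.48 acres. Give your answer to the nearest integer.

z = ln(40/5) / ln(5291/36.59) = 2.0794 / 4.9740 = 0.4181
c = 5 / 36.59^0.4181 = 5 / 4.504 = 1.11
S₃ = 1.11 × 25.48^0.4181 = 1.11 × 3.872 ≈ 4.298

4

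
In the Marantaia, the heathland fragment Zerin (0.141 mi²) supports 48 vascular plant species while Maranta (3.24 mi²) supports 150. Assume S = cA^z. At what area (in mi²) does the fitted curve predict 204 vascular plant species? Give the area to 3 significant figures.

7.55 mi²

z = ln(150/48) / ln(3.24/0.141) = 1.1394 / 3.1346 = 0.3635
c = 48 / 0.141^0.3635 = 48 / 0.4906 = 97.84
A = (204/97.84)^(1/0.3635) ⇒ ln A = ln(2.085)/0.3635 = 2.0215
A = e^2.0215 ≈ 7.549 mi²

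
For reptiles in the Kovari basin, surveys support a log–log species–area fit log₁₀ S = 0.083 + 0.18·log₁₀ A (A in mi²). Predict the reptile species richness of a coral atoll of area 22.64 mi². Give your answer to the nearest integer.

S = 1.211 × 22.64^0.18 = 1.211 × 1.753 ≈ 2.123

2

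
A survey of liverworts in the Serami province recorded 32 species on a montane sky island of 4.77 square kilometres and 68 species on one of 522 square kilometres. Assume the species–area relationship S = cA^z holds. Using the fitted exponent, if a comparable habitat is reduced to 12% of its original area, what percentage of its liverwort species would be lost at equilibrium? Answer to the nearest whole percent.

z = ln(68/32) / ln(522/4.77) = 0.7538 / 4.6953 = 0.1605
S_new/S_old = (A_new/A_old)^z = 0.12^0.1605 = exp(0.1605 × -2.1203) = 0.7115
Fraction lost = 1 − 0.7115 = 0.2885

29%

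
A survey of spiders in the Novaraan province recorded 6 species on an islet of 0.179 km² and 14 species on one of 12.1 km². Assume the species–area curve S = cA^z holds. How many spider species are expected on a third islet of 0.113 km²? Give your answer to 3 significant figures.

5.47

z = ln(14/6) / ln(12.1/0.179) = 0.8473 / 4.2136 = 0.2011
c = 6 / 0.179^0.2011 = 6 / 0.7076 = 8.48
S₃ = 8.48 × 0.113^0.2011 = 8.48 × 0.645 ≈ 5.47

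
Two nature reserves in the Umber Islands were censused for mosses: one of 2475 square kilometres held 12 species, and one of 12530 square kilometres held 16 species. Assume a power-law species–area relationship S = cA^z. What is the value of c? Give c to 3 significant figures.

3.00

z = ln(S₂/S₁) / ln(A₂/A₁) = ln(16/12) / ln(12530/2475) = 0.2877 / 1.6219 = 0.1774
c = S₁ / A₁^z = 12 / 2475^0.1774 = 12 / 3.999 = 3.001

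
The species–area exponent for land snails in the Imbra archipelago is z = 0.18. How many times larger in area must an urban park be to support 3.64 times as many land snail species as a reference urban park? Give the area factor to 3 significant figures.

1310

(A₂/A₁)^0.18 = 3.64, so A₂/A₁ = 3.64^(1/0.18) = 3.64^5.556
ln(A₂/A₁) = ln 3.64 / 0.18 = 1.2920 / 0.18 = 7.1777
A₂/A₁ = e^7.1777 ≈ 1310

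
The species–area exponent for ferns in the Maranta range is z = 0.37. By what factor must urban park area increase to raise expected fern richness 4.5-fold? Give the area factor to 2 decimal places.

(A₂/A₁)^0.37 = 4.5, so A₂/A₁ = 4.5^(1/0.37) = 4.5^2.703
ln(A₂/A₁) = ln 4.5 / 0.37 = 1.5041 / 0.37 = 4.0651
A₂/A₁ = e^4.0651 ≈ 58.27

58.27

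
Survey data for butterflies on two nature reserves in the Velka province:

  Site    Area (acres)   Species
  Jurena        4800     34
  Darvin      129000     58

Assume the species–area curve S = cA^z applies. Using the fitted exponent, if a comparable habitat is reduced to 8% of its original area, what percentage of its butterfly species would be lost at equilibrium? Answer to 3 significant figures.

33.6%

z = ln(58/34) / ln(129000/4800) = 0.5341 / 3.2912 = 0.1623
S_new/S_old = (A_new/A_old)^z = 0.08^0.1623 = exp(0.1623 × -2.5257) = 0.6637
Fraction lost = 1 − 0.6637 = 0.3363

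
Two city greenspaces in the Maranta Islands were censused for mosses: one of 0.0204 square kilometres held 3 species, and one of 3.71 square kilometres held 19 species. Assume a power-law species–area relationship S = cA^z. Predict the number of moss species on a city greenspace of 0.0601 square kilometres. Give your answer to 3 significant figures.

4.40

z = ln(19/3) / ln(3.71/0.0204) = 1.8458 / 5.2033 = 0.3547
c = 3 / 0.0204^0.3547 = 3 / 0.2514 = 11.93
S₃ = 11.93 × 0.0601^0.3547 = 11.93 × 0.3688 ≈ 4.401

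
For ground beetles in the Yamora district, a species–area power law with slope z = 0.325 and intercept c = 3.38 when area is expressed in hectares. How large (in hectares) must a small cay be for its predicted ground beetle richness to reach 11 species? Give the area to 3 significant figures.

37.7 hectares

11 = 3.38 × A^0.325  ⇒  A^0.325 = 11/3.38 = 3.254
ln A = ln(3.254) / 0.325 = 1.1800 / 0.325 = 3.6308
A = e^3.6308 ≈ 37.74 hectares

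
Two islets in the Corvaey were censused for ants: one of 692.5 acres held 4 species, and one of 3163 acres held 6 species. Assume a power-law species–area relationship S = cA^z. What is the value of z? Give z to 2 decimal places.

Taking logs: ln S = ln c + z ln A, so z = (ln S₂ − ln S₁)/(ln A₂ − ln A₁).
z = ln(6/4) / ln(3163/692.5) = ln(1.5) / ln(4.568) = 0.4055 / 1.5190 = 0.2669

0.27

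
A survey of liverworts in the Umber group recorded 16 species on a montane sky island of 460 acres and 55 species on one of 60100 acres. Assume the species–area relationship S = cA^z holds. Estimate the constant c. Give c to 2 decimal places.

z = ln(S₂/S₁) / ln(A₂/A₁) = ln(55/16) / ln(60100/460) = 1.2347 / 4.8725 = 0.2534
c = S₁ / A₁^z = 16 / 460^0.2534 = 16 / 4.729 = 3.383

3.38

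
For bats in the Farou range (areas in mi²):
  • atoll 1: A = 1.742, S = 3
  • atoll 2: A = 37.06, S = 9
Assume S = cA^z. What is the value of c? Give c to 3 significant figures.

2.46

z = ln(S₂/S₁) / ln(A₂/A₁) = ln(9/3) / ln(37.06/1.742) = 1.0986 / 3.0575 = 0.3593
c = S₁ / A₁^z = 3 / 1.742^0.3593 = 3 / 1.221 = 2.458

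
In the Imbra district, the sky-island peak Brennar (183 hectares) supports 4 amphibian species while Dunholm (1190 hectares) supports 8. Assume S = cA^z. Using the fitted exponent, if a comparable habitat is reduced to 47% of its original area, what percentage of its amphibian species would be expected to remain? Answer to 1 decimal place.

75.6%

z = ln(8/4) / ln(1190/183) = 0.6931 / 1.8722 = 0.3702
S_new/S_old = (A_new/A_old)^z = 0.47^0.3702 = exp(0.3702 × -0.7550) = 0.7561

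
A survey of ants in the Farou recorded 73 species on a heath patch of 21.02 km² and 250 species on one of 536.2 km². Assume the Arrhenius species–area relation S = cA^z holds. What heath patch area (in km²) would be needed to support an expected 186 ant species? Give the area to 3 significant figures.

z = ln(250/73) / ln(536.2/21.02) = 1.2310 / 3.2390 = 0.3801
c = 73 / 21.02^0.3801 = 73 / 3.182 = 22.94
A = (186/22.94)^(1/0.3801) ⇒ ln A = ln(8.107)/0.3801 = 5.5064
A = e^5.5064 ≈ 246.3 km²

246 km²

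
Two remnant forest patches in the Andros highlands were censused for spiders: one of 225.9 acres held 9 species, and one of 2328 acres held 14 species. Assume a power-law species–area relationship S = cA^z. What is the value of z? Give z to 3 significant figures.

0.189

Taking logs: ln S = ln c + z ln A, so z = (ln S₂ − ln S₁)/(ln A₂ − ln A₁).
z = ln(14/9) / ln(2328/225.9) = ln(1.556) / ln(10.31) = 0.4418 / 2.3327 = 0.1894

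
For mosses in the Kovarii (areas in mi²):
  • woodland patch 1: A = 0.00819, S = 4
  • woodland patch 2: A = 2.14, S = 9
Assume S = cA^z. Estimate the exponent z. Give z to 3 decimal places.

0.146

Taking logs: ln S = ln c + z ln A, so z = (ln S₂ − ln S₁)/(ln A₂ − ln A₁).
z = ln(9/4) / ln(2.14/0.00819) = ln(2.25) / ln(261.3) = 0.8109 / 5.5656 = 0.1457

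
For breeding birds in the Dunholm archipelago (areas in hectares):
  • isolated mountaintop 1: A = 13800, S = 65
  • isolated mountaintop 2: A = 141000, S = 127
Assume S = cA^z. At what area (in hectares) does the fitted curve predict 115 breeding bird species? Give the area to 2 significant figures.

100000 hectares

z = ln(127/65) / ln(141000/13800) = 0.6698 / 2.3241 = 0.2882
c = 65 / 13800^0.2882 = 65 / 15.6 = 4.167
A = (115/4.167)^(1/0.2882) ⇒ ln A = ln(27.6)/0.2882 = 11.5121
A = e^11.5121 ≈ 99919 hectares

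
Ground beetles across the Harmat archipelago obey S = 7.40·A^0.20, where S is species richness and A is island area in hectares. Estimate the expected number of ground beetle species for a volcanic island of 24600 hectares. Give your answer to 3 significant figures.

55.9

S = 7.4 × 24600^0.2 = 7.4 × 7.554 ≈ 55.9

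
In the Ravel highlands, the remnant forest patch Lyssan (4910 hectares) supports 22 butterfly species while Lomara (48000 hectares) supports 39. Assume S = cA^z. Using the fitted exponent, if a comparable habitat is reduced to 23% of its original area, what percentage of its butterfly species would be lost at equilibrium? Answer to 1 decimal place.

z = ln(39/22) / ln(48000/4910) = 0.5725 / 2.2799 = 0.2511
S_new/S_old = (A_new/A_old)^z = 0.23^0.2511 = exp(0.2511 × -1.4697) = 0.6914
Fraction lost = 1 − 0.6914 = 0.3086

30.9%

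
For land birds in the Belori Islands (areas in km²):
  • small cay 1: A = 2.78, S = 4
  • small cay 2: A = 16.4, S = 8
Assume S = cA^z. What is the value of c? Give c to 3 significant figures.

2.68

z = ln(S₂/S₁) / ln(A₂/A₁) = ln(8/4) / ln(16.4/2.78) = 0.6931 / 1.7748 = 0.3905
c = S₁ / A₁^z = 4 / 2.78^0.3905 = 4 / 1.491 = 2.683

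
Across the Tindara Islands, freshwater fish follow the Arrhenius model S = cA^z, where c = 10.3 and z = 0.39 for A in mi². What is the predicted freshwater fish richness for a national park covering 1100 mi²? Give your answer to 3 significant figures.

S = 10.3 × 1100^0.39
ln S = ln 10.3 + 0.39 × ln 1100 = 2.3321 + 0.39 × 7.0031 = 5.0633
S = e^5.0633 ≈ 158.1

158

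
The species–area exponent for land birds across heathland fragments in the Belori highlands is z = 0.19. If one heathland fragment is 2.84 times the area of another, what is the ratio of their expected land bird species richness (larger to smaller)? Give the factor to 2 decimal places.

1.22

S₂/S₁ = (A₂/A₁)^z = 2.84^0.19
ln(S₂/S₁) = 0.19 × ln 2.84 = 0.19 × 1.0438 = 0.1983
S₂/S₁ = e^0.1983 ≈ 1.219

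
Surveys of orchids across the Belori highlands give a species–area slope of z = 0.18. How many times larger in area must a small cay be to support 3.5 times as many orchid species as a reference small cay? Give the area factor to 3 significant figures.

(A₂/A₁)^0.18 = 3.5, so A₂/A₁ = 3.5^(1/0.18) = 3.5^5.556
ln(A₂/A₁) = ln 3.5 / 0.18 = 1.2528 / 0.18 = 6.9598
A₂/A₁ = e^6.9598 ≈ 1053

1050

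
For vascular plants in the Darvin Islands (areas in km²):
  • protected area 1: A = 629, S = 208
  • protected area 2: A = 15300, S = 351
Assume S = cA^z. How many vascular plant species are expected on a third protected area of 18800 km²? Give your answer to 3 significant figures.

z = ln(351/208) / ln(15300/629) = 0.5232 / 3.1915 = 0.1640
c = 208 / 629^0.1640 = 208 / 2.876 = 72.31
S₃ = 72.31 × 18800^0.1640 = 72.31 × 5.021 ≈ 363.1

363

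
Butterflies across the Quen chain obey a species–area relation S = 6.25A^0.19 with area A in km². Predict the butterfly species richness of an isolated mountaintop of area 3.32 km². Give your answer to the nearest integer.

S = 6.25 × 3.32^0.19 = 6.25 × 1.256 ≈ 7.85

8 species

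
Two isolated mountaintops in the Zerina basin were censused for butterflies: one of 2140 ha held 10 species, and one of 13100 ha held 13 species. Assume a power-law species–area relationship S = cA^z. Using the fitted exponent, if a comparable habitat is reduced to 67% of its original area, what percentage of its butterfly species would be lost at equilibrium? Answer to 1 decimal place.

z = ln(13/10) / ln(13100/2140) = 0.2624 / 1.8118 = 0.1448
S_new/S_old = (A_new/A_old)^z = 0.67^0.1448 = exp(0.1448 × -0.4005) = 0.9437
Fraction lost = 1 − 0.9437 = 0.05634

5.6%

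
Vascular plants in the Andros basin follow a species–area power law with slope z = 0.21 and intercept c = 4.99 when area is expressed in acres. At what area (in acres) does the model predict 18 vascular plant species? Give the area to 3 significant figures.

450 acres

18 = 4.99 × A^0.21  ⇒  A^0.21 = 18/4.99 = 3.607
ln A = ln(3.607) / 0.21 = 1.2829 / 0.21 = 6.1092
A = e^6.1092 ≈ 450 acres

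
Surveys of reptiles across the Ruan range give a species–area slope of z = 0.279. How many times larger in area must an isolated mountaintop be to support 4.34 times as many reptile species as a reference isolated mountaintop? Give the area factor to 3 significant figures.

(A₂/A₁)^0.279 = 4.34, so A₂/A₁ = 4.34^(1/0.279) = 4.34^3.584
ln(A₂/A₁) = ln 4.34 / 0.279 = 1.4679 / 0.279 = 5.2612
A₂/A₁ = e^5.2612 ≈ 192.7

193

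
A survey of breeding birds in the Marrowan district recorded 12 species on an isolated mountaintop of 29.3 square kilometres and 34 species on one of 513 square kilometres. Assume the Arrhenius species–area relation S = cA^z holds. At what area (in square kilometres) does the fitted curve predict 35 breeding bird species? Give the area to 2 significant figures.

560 square kilometres

z = ln(34/12) / ln(513/29.3) = 1.0415 / 2.8627 = 0.3638
c = 12 / 29.3^0.3638 = 12 / 3.417 = 3.512
A = (35/3.512)^(1/0.3638) ⇒ ln A = ln(9.966)/0.3638 = 6.3200
A = e^6.3200 ≈ 555.5 square kilometres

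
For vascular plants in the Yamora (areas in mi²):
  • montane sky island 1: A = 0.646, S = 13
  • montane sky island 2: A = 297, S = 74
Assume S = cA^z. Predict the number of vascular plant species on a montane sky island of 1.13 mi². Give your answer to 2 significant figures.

z = ln(74/13) / ln(297/0.646) = 1.7391 / 6.1307 = 0.2837
c = 13 / 0.646^0.2837 = 13 / 0.8834 = 14.72
S₃ = 14.72 × 1.13^0.2837 = 14.72 × 1.035 ≈ 15.23

15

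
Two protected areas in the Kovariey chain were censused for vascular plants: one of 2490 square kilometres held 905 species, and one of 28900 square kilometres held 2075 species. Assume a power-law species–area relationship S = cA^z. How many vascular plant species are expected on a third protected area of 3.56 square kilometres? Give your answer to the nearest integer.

99

z = ln(2075/905) / ln(28900/2490) = 0.8298 / 2.4516 = 0.3385
c = 905 / 2490^0.3385 = 905 / 14.11 = 64.14
S₃ = 64.14 × 3.56^0.3385 = 64.14 × 1.537 ≈ 98.58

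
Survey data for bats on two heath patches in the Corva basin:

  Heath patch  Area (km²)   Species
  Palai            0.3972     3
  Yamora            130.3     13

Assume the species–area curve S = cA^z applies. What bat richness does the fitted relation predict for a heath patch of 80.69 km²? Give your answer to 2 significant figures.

12

z = ln(13/3) / ln(130.3/0.3972) = 1.4663 / 5.7932 = 0.2531
c = 3 / 0.3972^0.2531 = 3 / 0.7916 = 3.79
S₃ = 3.79 × 80.69^0.2531 = 3.79 × 3.038 ≈ 11.51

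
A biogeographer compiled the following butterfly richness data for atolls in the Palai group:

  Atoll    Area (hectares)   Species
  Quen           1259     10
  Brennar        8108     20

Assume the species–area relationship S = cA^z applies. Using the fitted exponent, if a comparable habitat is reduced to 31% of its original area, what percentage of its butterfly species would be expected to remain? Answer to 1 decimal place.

64.7%

z = ln(20/10) / ln(8108/1259) = 0.6931 / 1.8625 = 0.3722
S_new/S_old = (A_new/A_old)^z = 0.31^0.3722 = exp(0.3722 × -1.1712) = 0.6467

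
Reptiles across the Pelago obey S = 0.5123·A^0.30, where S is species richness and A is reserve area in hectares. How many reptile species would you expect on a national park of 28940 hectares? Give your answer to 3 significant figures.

11.2

S = 0.5123 × 28940^0.3
ln S = ln 0.5123 + 0.3 × ln 28940 = -0.6688 + 0.3 × 10.2730 = 2.4130
S = e^2.4130 ≈ 11.17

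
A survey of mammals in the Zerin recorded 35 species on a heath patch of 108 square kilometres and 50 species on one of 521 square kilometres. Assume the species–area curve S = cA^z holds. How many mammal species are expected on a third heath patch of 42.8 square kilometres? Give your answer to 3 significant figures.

28.4

z = ln(50/35) / ln(521/108) = 0.3567 / 1.5736 = 0.2267
c = 35 / 108^0.2267 = 35 / 2.89 = 12.11
S₃ = 12.11 × 42.8^0.2267 = 12.11 × 2.343 ≈ 28.38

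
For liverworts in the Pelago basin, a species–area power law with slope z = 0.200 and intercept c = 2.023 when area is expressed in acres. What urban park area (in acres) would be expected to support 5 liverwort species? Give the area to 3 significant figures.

5 = 2.023 × A^0.2  ⇒  A^0.2 = 5/2.023 = 2.472
ln A = ln(2.472) / 0.2 = 0.9049 / 0.2 = 4.5243
A = e^4.5243 ≈ 92.23 acres

92.2 acres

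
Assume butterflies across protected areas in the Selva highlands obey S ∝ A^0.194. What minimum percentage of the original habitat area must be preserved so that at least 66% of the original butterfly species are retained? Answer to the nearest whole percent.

Need (A_new/A_old)^0.194 = 0.66, so A_new/A_old = 0.66^(1/0.194) = 0.66^5.155
ln(A_new/A_old) = ln 0.66 / 0.194 = -0.4155 / 0.194 = -2.1418
A_new/A_old = e^-2.1418 ≈ 0.1174

12%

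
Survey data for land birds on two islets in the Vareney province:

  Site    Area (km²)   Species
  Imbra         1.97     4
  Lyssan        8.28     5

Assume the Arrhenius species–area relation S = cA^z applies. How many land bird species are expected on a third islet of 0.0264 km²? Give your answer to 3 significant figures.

2.05

z = ln(5/4) / ln(8.28/1.97) = 0.2231 / 1.4358 = 0.1554
c = 4 / 1.97^0.1554 = 4 / 1.111 = 3.6
S₃ = 3.6 × 0.0264^0.1554 = 3.6 × 0.5685 ≈ 2.046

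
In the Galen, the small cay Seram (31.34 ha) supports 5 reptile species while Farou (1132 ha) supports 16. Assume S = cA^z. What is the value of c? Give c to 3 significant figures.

z = ln(S₂/S₁) / ln(A₂/A₁) = ln(16/5) / ln(1132/31.34) = 1.1632 / 3.5868 = 0.3243
c = S₁ / A₁^z = 5 / 31.34^0.3243 = 5 / 3.056 = 1.636

1.64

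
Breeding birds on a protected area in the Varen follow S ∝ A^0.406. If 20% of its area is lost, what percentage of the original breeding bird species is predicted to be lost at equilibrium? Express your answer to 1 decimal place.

8.7%

S_new/S_old = (A_new/A_old)^z = 0.8^0.406
= exp(0.406 × ln 0.8) = exp(0.406 × -0.2231) = exp(-0.0906) ≈ 0.9134
Fraction lost = 1 − 0.9134 = 0.08661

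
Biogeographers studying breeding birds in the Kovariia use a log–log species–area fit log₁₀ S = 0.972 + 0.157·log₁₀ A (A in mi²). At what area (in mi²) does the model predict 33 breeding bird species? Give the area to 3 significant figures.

3030 mi²

33 = 9.376 × A^0.157  ⇒  A^0.157 = 33/9.376 = 3.52
ln A = ln(3.52) / 0.157 = 1.2584 / 0.157 = 8.0153
A = e^8.0153 ≈ 3027 mi²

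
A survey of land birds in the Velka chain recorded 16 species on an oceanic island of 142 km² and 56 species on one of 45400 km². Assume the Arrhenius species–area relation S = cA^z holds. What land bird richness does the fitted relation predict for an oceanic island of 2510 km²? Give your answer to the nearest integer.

30

z = ln(56/16) / ln(45400/142) = 1.2528 / 5.7674 = 0.2172
c = 16 / 142^0.2172 = 16 / 2.934 = 5.453
S₃ = 5.453 × 2510^0.2172 = 5.453 × 5.476 ≈ 29.86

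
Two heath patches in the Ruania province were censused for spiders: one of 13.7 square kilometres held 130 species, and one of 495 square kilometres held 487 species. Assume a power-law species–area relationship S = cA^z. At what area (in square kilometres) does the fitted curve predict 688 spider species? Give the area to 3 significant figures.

1270 square kilometres

z = ln(487/130) / ln(495/13.7) = 1.3207 / 3.5872 = 0.3682
c = 130 / 13.7^0.3682 = 130 / 2.621 = 49.59
A = (688/49.59)^(1/0.3682) ⇒ ln A = ln(13.87)/0.3682 = 7.1430
A = e^7.1430 ≈ 1265 square kilometres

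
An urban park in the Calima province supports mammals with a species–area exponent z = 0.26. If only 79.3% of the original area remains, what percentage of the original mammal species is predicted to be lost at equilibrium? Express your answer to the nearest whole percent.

S_new/S_old = (A_new/A_old)^z = 0.793^0.26
= exp(0.26 × ln 0.793) = exp(0.26 × -0.2319) = exp(-0.0603) ≈ 0.9415
Fraction lost = 1 − 0.9415 = 0.05852

6%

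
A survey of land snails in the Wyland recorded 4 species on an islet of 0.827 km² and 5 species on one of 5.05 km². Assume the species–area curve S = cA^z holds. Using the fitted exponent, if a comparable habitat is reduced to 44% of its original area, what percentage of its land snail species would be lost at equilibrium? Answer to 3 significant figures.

z = ln(5/4) / ln(5.05/0.827) = 0.2231 / 1.8093 = 0.1233
S_new/S_old = (A_new/A_old)^z = 0.44^0.1233 = exp(0.1233 × -0.8210) = 0.9037
Fraction lost = 1 − 0.9037 = 0.09629

9.63%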